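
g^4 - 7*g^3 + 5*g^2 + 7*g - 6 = (g - 6)*(g - 1)^2*(g + 1)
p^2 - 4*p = p*(p - 4)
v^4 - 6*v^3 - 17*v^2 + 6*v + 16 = (v - 8)*(v - 1)*(v + 1)*(v + 2)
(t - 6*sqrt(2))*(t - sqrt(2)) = t^2 - 7*sqrt(2)*t + 12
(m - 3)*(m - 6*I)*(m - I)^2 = m^4 - 3*m^3 - 8*I*m^3 - 13*m^2 + 24*I*m^2 + 39*m + 6*I*m - 18*I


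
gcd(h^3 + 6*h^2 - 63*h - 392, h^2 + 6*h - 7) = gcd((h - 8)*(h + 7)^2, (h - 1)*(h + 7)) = h + 7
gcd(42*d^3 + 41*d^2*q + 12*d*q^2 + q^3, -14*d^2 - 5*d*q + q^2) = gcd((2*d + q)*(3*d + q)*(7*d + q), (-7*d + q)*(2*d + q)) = 2*d + q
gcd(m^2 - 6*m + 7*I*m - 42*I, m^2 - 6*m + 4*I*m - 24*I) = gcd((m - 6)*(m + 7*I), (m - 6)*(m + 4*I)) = m - 6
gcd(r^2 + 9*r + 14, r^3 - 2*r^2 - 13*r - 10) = r + 2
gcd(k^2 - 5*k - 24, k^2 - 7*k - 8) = k - 8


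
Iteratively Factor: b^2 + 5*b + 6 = (b + 3)*(b + 2)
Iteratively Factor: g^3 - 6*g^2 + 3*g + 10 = (g - 5)*(g^2 - g - 2) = (g - 5)*(g - 2)*(g + 1)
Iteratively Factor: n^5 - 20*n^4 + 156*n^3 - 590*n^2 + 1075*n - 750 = (n - 5)*(n^4 - 15*n^3 + 81*n^2 - 185*n + 150) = (n - 5)*(n - 2)*(n^3 - 13*n^2 + 55*n - 75) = (n - 5)^2*(n - 2)*(n^2 - 8*n + 15) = (n - 5)^2*(n - 3)*(n - 2)*(n - 5)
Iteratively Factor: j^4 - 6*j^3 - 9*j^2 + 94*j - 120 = (j - 5)*(j^3 - j^2 - 14*j + 24) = (j - 5)*(j - 3)*(j^2 + 2*j - 8) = (j - 5)*(j - 3)*(j - 2)*(j + 4)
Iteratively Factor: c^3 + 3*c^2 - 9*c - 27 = (c + 3)*(c^2 - 9) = (c + 3)^2*(c - 3)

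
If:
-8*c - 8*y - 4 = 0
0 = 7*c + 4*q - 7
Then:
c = -y - 1/2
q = 7*y/4 + 21/8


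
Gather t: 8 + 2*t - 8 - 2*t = 0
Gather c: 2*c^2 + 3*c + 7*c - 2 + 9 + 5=2*c^2 + 10*c + 12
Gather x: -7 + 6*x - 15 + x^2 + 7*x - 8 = x^2 + 13*x - 30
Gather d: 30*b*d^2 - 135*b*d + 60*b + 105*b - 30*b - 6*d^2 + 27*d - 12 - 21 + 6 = 135*b + d^2*(30*b - 6) + d*(27 - 135*b) - 27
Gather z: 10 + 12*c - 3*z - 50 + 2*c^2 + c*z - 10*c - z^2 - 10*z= 2*c^2 + 2*c - z^2 + z*(c - 13) - 40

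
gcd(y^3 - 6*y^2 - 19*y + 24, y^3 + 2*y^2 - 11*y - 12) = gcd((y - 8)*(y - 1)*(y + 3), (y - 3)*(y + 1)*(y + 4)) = 1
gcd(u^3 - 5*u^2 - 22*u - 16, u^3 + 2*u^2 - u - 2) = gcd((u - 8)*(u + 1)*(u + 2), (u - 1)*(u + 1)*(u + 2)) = u^2 + 3*u + 2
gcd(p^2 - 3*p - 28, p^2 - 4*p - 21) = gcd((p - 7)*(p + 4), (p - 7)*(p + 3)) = p - 7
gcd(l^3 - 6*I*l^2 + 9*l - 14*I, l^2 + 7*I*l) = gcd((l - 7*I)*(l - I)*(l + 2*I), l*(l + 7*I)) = 1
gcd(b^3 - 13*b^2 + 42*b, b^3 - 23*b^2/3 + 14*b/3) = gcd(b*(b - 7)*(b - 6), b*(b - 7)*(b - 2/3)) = b^2 - 7*b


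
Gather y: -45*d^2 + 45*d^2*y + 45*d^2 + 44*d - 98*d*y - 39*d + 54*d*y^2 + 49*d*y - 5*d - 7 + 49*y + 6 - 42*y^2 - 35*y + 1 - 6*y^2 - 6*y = y^2*(54*d - 48) + y*(45*d^2 - 49*d + 8)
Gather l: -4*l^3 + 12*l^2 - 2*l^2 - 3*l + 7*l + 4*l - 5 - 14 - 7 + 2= -4*l^3 + 10*l^2 + 8*l - 24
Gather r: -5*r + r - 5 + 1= -4*r - 4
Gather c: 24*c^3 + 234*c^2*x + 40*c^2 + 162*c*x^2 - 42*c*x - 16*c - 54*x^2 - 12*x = 24*c^3 + c^2*(234*x + 40) + c*(162*x^2 - 42*x - 16) - 54*x^2 - 12*x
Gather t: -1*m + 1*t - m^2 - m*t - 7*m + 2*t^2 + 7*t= -m^2 - 8*m + 2*t^2 + t*(8 - m)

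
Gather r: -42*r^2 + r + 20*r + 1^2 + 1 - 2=-42*r^2 + 21*r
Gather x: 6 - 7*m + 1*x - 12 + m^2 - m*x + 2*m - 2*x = m^2 - 5*m + x*(-m - 1) - 6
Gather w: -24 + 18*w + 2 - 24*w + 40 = 18 - 6*w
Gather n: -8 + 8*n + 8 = 8*n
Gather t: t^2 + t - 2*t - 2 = t^2 - t - 2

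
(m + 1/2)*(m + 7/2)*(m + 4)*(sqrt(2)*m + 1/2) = sqrt(2)*m^4 + m^3/2 + 8*sqrt(2)*m^3 + 4*m^2 + 71*sqrt(2)*m^2/4 + 71*m/8 + 7*sqrt(2)*m + 7/2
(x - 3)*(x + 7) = x^2 + 4*x - 21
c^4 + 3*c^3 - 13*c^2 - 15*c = c*(c - 3)*(c + 1)*(c + 5)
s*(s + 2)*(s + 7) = s^3 + 9*s^2 + 14*s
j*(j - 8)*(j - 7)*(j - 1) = j^4 - 16*j^3 + 71*j^2 - 56*j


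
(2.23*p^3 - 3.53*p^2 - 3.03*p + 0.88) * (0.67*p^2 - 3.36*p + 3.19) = 1.4941*p^5 - 9.8579*p^4 + 16.9444*p^3 - 0.4903*p^2 - 12.6225*p + 2.8072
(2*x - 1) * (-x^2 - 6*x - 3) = -2*x^3 - 11*x^2 + 3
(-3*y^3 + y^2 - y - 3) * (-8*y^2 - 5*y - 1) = 24*y^5 + 7*y^4 + 6*y^3 + 28*y^2 + 16*y + 3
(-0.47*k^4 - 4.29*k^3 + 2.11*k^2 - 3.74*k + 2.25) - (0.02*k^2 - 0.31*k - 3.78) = -0.47*k^4 - 4.29*k^3 + 2.09*k^2 - 3.43*k + 6.03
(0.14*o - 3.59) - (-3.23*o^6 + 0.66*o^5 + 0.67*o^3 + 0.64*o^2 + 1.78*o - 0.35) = 3.23*o^6 - 0.66*o^5 - 0.67*o^3 - 0.64*o^2 - 1.64*o - 3.24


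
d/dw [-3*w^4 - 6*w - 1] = -12*w^3 - 6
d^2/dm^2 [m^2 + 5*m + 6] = 2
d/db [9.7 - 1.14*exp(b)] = -1.14*exp(b)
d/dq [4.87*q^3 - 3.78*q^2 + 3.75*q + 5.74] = 14.61*q^2 - 7.56*q + 3.75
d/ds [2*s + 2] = 2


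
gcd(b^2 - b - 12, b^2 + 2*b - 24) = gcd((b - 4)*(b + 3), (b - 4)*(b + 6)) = b - 4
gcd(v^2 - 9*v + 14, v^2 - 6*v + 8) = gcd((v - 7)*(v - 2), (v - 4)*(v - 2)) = v - 2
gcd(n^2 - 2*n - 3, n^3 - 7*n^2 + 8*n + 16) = n + 1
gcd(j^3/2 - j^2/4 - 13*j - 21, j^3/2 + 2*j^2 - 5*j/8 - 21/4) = j^2 + 11*j/2 + 7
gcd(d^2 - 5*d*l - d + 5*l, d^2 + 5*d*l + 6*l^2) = 1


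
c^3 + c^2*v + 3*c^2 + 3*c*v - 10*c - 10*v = (c - 2)*(c + 5)*(c + v)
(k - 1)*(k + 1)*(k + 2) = k^3 + 2*k^2 - k - 2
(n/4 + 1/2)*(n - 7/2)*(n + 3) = n^3/4 + 3*n^2/8 - 23*n/8 - 21/4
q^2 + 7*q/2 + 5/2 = (q + 1)*(q + 5/2)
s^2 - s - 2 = (s - 2)*(s + 1)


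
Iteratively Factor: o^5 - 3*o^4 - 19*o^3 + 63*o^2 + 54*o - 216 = (o + 4)*(o^4 - 7*o^3 + 9*o^2 + 27*o - 54) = (o - 3)*(o + 4)*(o^3 - 4*o^2 - 3*o + 18) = (o - 3)^2*(o + 4)*(o^2 - o - 6) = (o - 3)^2*(o + 2)*(o + 4)*(o - 3)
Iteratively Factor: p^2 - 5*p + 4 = (p - 4)*(p - 1)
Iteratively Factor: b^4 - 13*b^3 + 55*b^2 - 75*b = (b - 3)*(b^3 - 10*b^2 + 25*b) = b*(b - 3)*(b^2 - 10*b + 25) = b*(b - 5)*(b - 3)*(b - 5)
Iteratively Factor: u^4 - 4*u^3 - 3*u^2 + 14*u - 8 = (u - 1)*(u^3 - 3*u^2 - 6*u + 8) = (u - 1)*(u + 2)*(u^2 - 5*u + 4) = (u - 1)^2*(u + 2)*(u - 4)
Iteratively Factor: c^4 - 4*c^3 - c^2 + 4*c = (c + 1)*(c^3 - 5*c^2 + 4*c) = (c - 4)*(c + 1)*(c^2 - c) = c*(c - 4)*(c + 1)*(c - 1)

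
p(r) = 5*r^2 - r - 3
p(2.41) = 23.63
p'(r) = 10*r - 1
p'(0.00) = -1.00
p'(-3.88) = -39.80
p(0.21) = -2.99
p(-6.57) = 219.39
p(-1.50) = 9.75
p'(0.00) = -1.00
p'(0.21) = 1.10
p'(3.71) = 36.10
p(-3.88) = 76.15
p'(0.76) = 6.60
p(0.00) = -3.00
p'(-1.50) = -16.00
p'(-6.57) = -66.70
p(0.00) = -3.00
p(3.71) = 62.11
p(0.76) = -0.87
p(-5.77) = 169.23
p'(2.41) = 23.10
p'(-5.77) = -58.70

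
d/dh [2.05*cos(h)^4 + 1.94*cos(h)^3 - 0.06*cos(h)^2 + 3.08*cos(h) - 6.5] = -4.535*sin(h) - 1.99*sin(2*h) - 1.455*sin(3*h) - 1.025*sin(4*h)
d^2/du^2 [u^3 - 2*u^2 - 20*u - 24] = 6*u - 4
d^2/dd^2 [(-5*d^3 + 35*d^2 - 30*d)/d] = -10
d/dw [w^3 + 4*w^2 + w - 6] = 3*w^2 + 8*w + 1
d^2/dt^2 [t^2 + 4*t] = 2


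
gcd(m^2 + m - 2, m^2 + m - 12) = 1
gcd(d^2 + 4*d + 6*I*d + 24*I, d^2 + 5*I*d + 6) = d + 6*I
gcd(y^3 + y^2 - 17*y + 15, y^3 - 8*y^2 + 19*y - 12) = y^2 - 4*y + 3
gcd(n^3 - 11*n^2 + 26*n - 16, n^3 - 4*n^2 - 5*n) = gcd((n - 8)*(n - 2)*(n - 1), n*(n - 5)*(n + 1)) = 1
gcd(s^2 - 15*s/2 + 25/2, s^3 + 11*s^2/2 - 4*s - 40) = s - 5/2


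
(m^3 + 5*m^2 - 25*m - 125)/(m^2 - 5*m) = m + 10 + 25/m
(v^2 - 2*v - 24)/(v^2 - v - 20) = (v - 6)/(v - 5)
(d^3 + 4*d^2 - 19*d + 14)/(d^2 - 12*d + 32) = (d^3 + 4*d^2 - 19*d + 14)/(d^2 - 12*d + 32)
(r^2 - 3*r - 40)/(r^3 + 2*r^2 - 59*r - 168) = (r + 5)/(r^2 + 10*r + 21)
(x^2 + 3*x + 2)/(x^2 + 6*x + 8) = (x + 1)/(x + 4)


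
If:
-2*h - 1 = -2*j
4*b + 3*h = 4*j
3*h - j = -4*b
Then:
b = 3/8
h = -1/2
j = 0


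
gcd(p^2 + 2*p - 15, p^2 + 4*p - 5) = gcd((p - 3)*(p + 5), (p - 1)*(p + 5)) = p + 5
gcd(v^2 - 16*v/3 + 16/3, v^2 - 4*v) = v - 4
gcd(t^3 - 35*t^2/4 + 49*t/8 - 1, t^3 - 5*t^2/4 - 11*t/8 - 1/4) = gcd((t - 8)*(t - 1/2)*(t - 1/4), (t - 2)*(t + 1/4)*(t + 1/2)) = 1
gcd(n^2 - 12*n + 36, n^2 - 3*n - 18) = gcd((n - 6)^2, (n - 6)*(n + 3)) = n - 6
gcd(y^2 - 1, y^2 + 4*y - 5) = y - 1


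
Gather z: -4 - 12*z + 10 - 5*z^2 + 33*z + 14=-5*z^2 + 21*z + 20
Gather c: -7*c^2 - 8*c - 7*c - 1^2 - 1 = -7*c^2 - 15*c - 2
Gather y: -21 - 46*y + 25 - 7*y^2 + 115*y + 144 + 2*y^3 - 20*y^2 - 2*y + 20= 2*y^3 - 27*y^2 + 67*y + 168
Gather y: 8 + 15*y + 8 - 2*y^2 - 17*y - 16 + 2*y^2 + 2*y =0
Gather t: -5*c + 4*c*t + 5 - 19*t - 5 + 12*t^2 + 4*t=-5*c + 12*t^2 + t*(4*c - 15)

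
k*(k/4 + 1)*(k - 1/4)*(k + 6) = k^4/4 + 39*k^3/16 + 43*k^2/8 - 3*k/2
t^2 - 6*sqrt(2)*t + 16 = (t - 4*sqrt(2))*(t - 2*sqrt(2))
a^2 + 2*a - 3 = (a - 1)*(a + 3)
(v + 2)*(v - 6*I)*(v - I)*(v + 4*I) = v^4 + 2*v^3 - 3*I*v^3 + 22*v^2 - 6*I*v^2 + 44*v - 24*I*v - 48*I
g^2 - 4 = (g - 2)*(g + 2)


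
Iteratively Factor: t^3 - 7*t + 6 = (t - 2)*(t^2 + 2*t - 3) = (t - 2)*(t - 1)*(t + 3)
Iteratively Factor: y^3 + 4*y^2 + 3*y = (y + 1)*(y^2 + 3*y) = (y + 1)*(y + 3)*(y)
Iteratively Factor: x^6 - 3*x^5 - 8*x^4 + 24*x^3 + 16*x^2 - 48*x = (x)*(x^5 - 3*x^4 - 8*x^3 + 24*x^2 + 16*x - 48) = x*(x + 2)*(x^4 - 5*x^3 + 2*x^2 + 20*x - 24) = x*(x + 2)^2*(x^3 - 7*x^2 + 16*x - 12) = x*(x - 2)*(x + 2)^2*(x^2 - 5*x + 6) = x*(x - 3)*(x - 2)*(x + 2)^2*(x - 2)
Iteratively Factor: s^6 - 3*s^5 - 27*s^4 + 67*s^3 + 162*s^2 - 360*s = (s + 4)*(s^5 - 7*s^4 + s^3 + 63*s^2 - 90*s) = (s - 5)*(s + 4)*(s^4 - 2*s^3 - 9*s^2 + 18*s) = (s - 5)*(s + 3)*(s + 4)*(s^3 - 5*s^2 + 6*s) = (s - 5)*(s - 2)*(s + 3)*(s + 4)*(s^2 - 3*s) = s*(s - 5)*(s - 2)*(s + 3)*(s + 4)*(s - 3)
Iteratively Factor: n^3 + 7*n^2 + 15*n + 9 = (n + 3)*(n^2 + 4*n + 3) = (n + 3)^2*(n + 1)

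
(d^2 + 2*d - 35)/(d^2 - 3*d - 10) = (d + 7)/(d + 2)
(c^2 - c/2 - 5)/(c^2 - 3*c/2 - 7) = (2*c - 5)/(2*c - 7)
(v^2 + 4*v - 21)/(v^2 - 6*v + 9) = (v + 7)/(v - 3)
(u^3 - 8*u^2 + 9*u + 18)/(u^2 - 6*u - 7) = (u^2 - 9*u + 18)/(u - 7)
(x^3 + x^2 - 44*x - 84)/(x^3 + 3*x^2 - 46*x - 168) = (x + 2)/(x + 4)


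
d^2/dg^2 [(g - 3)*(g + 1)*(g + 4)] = 6*g + 4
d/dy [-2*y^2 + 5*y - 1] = 5 - 4*y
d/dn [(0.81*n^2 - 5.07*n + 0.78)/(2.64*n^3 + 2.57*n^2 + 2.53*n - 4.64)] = (-2.1384*n^4 + 26.7696*n^3 + 8.9016*n^2 - 11.526*n + 21.5514)/(6.9696*n^6 + 13.5696*n^5 + 19.9633*n^4 - 11.495*n^3 - 17.4487*n^2 - 23.4784*n + 21.5296)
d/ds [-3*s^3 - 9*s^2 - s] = -9*s^2 - 18*s - 1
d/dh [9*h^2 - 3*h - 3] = 18*h - 3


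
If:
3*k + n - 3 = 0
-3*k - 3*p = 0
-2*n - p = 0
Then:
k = 6/7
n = 3/7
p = -6/7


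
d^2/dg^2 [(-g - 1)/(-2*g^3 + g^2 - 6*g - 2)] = 2*(4*(g + 1)*(3*g^2 - g + 3)^2 + (-6*g^2 + 2*g - (g + 1)*(6*g - 1) - 6)*(2*g^3 - g^2 + 6*g + 2))/(2*g^3 - g^2 + 6*g + 2)^3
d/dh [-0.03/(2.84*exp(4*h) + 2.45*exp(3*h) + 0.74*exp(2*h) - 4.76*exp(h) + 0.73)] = (0.3408*exp(3*h) + 0.2205*exp(2*h) + 0.0444*exp(h) - 0.1428)*exp(h)/(2.84*exp(4*h) + 2.45*exp(3*h) + 0.74*exp(2*h) - 4.76*exp(h) + 0.73)^2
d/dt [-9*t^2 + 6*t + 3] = 6 - 18*t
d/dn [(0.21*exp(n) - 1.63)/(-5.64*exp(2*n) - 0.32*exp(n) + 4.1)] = (1.1844*exp(2*n) - 18.3864*exp(n) + 0.3394)*exp(n)/(31.8096*exp(4*n) + 3.6096*exp(3*n) - 46.1456*exp(2*n) - 2.624*exp(n) + 16.81)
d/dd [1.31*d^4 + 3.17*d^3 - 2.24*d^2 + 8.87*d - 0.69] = 5.24*d^3 + 9.51*d^2 - 4.48*d + 8.87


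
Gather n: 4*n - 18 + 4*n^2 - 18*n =4*n^2 - 14*n - 18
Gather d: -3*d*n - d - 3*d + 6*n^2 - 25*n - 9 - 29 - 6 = d*(-3*n - 4) + 6*n^2 - 25*n - 44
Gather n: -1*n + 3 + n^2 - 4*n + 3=n^2 - 5*n + 6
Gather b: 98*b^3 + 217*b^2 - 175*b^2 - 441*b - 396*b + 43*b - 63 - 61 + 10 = 98*b^3 + 42*b^2 - 794*b - 114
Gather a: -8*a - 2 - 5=-8*a - 7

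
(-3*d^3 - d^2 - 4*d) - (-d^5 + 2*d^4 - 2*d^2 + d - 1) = d^5 - 2*d^4 - 3*d^3 + d^2 - 5*d + 1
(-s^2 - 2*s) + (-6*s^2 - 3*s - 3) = -7*s^2 - 5*s - 3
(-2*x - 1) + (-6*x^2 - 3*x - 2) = -6*x^2 - 5*x - 3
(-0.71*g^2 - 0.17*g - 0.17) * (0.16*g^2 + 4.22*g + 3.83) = -0.1136*g^4 - 3.0234*g^3 - 3.4639*g^2 - 1.3685*g - 0.6511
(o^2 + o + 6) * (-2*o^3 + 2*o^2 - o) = -2*o^5 - 11*o^3 + 11*o^2 - 6*o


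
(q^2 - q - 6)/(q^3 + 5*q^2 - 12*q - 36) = 1/(q + 6)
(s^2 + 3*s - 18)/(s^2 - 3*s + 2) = (s^2 + 3*s - 18)/(s^2 - 3*s + 2)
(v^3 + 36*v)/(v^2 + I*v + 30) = v*(v - 6*I)/(v - 5*I)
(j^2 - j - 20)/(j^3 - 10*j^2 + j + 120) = (j + 4)/(j^2 - 5*j - 24)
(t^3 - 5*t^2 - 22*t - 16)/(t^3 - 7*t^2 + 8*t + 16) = (t^2 - 6*t - 16)/(t^2 - 8*t + 16)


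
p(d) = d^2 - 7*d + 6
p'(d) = 2*d - 7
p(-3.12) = 37.57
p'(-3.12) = -13.24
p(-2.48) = 29.51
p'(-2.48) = -11.96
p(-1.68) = 20.58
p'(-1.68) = -10.36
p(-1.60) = 19.76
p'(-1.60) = -10.20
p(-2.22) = 26.47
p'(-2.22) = -11.44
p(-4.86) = 63.64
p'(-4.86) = -16.72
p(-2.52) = 29.99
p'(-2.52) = -12.04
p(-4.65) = 60.17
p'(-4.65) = -16.30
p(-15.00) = 336.00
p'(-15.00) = -37.00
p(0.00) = 6.00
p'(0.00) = -7.00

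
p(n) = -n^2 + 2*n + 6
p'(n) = 2 - 2*n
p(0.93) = 7.00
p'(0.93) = 0.14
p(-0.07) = 5.86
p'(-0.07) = 2.14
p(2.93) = 3.28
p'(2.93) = -3.86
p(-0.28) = 5.36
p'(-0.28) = 2.56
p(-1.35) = 1.48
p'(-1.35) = 4.70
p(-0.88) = 3.47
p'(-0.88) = 3.76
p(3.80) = -0.84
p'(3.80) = -5.60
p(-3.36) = -12.01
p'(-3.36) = 8.72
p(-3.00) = -9.00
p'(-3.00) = 8.00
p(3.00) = 3.00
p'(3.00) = -4.00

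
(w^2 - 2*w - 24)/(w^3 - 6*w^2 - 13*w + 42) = (w^2 - 2*w - 24)/(w^3 - 6*w^2 - 13*w + 42)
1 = 1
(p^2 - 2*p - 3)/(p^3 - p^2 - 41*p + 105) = (p + 1)/(p^2 + 2*p - 35)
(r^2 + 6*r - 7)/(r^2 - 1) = (r + 7)/(r + 1)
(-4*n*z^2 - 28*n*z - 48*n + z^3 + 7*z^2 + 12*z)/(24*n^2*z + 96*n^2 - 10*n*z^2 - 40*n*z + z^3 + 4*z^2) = (z + 3)/(-6*n + z)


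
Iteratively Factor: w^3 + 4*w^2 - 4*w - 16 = (w - 2)*(w^2 + 6*w + 8) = (w - 2)*(w + 2)*(w + 4)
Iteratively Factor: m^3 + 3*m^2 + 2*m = (m + 1)*(m^2 + 2*m) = m*(m + 1)*(m + 2)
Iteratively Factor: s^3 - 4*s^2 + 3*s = (s - 3)*(s^2 - s) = s*(s - 3)*(s - 1)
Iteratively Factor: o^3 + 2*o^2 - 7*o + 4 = (o - 1)*(o^2 + 3*o - 4) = (o - 1)*(o + 4)*(o - 1)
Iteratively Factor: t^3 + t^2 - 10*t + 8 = (t + 4)*(t^2 - 3*t + 2) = (t - 1)*(t + 4)*(t - 2)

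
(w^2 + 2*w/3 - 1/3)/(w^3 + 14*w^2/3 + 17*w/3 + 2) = (3*w - 1)/(3*w^2 + 11*w + 6)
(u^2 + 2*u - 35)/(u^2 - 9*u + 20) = (u + 7)/(u - 4)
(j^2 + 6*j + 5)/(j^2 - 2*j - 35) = (j + 1)/(j - 7)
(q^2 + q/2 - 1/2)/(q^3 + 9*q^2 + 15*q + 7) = (q - 1/2)/(q^2 + 8*q + 7)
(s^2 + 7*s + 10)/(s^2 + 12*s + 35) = (s + 2)/(s + 7)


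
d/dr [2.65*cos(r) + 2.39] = -2.65*sin(r)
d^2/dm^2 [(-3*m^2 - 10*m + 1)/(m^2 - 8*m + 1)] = 4*(-17*m^3 + 6*m^2 + 3*m - 10)/(m^6 - 24*m^5 + 195*m^4 - 560*m^3 + 195*m^2 - 24*m + 1)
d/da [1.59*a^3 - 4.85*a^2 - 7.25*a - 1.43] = 4.77*a^2 - 9.7*a - 7.25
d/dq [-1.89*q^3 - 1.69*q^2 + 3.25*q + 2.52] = -5.67*q^2 - 3.38*q + 3.25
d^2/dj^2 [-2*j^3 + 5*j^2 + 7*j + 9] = 10 - 12*j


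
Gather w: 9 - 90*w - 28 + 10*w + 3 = -80*w - 16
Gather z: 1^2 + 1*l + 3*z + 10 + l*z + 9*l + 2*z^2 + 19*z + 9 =10*l + 2*z^2 + z*(l + 22) + 20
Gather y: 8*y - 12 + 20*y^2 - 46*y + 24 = 20*y^2 - 38*y + 12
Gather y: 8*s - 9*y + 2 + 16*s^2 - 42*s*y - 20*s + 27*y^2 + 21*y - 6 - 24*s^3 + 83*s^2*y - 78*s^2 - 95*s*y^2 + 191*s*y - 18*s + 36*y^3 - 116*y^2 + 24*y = -24*s^3 - 62*s^2 - 30*s + 36*y^3 + y^2*(-95*s - 89) + y*(83*s^2 + 149*s + 36) - 4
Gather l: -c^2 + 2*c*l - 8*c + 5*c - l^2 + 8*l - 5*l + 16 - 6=-c^2 - 3*c - l^2 + l*(2*c + 3) + 10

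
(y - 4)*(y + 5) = y^2 + y - 20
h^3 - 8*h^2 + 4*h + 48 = (h - 6)*(h - 4)*(h + 2)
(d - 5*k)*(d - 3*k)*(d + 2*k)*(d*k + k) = d^4*k - 6*d^3*k^2 + d^3*k - d^2*k^3 - 6*d^2*k^2 + 30*d*k^4 - d*k^3 + 30*k^4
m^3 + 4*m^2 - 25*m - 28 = (m - 4)*(m + 1)*(m + 7)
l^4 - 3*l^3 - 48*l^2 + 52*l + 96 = (l - 8)*(l - 2)*(l + 1)*(l + 6)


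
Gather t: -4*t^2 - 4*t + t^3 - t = t^3 - 4*t^2 - 5*t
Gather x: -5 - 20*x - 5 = -20*x - 10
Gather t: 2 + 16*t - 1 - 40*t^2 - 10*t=-40*t^2 + 6*t + 1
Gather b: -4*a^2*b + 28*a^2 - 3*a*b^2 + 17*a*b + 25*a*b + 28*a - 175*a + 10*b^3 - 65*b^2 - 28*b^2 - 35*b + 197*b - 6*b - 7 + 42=28*a^2 - 147*a + 10*b^3 + b^2*(-3*a - 93) + b*(-4*a^2 + 42*a + 156) + 35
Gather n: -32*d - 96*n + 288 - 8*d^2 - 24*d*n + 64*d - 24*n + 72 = -8*d^2 + 32*d + n*(-24*d - 120) + 360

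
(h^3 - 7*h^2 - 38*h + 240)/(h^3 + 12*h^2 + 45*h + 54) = (h^2 - 13*h + 40)/(h^2 + 6*h + 9)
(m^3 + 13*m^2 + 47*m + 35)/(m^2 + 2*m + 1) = (m^2 + 12*m + 35)/(m + 1)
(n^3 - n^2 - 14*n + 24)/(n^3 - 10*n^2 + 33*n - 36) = (n^2 + 2*n - 8)/(n^2 - 7*n + 12)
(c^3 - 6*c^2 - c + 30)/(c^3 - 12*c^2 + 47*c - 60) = (c + 2)/(c - 4)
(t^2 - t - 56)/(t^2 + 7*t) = (t - 8)/t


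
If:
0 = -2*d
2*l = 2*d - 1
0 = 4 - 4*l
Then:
No Solution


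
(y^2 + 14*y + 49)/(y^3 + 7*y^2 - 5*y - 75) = (y^2 + 14*y + 49)/(y^3 + 7*y^2 - 5*y - 75)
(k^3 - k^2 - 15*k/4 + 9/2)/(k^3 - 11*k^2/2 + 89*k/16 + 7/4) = 4*(4*k^3 - 4*k^2 - 15*k + 18)/(16*k^3 - 88*k^2 + 89*k + 28)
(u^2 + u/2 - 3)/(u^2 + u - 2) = (u - 3/2)/(u - 1)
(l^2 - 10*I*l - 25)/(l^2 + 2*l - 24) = (l^2 - 10*I*l - 25)/(l^2 + 2*l - 24)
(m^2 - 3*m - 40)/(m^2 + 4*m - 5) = (m - 8)/(m - 1)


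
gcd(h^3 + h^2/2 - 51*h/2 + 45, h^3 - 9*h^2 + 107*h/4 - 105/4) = h^2 - 11*h/2 + 15/2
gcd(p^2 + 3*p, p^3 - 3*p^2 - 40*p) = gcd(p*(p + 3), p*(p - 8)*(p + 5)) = p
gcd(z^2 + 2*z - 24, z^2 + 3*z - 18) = z + 6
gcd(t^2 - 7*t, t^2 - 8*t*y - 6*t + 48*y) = 1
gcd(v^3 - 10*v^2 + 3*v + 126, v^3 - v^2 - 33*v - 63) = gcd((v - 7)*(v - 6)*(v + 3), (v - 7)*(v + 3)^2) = v^2 - 4*v - 21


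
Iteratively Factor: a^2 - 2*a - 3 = (a + 1)*(a - 3)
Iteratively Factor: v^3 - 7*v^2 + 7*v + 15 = (v - 5)*(v^2 - 2*v - 3) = (v - 5)*(v + 1)*(v - 3)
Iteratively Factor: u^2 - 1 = (u - 1)*(u + 1)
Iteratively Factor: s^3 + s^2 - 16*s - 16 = (s + 4)*(s^2 - 3*s - 4) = (s - 4)*(s + 4)*(s + 1)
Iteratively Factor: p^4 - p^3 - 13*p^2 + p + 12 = (p + 1)*(p^3 - 2*p^2 - 11*p + 12) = (p - 4)*(p + 1)*(p^2 + 2*p - 3) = (p - 4)*(p - 1)*(p + 1)*(p + 3)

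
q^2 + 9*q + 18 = (q + 3)*(q + 6)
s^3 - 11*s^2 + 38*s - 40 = (s - 5)*(s - 4)*(s - 2)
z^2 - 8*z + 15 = (z - 5)*(z - 3)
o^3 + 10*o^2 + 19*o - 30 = (o - 1)*(o + 5)*(o + 6)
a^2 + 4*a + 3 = (a + 1)*(a + 3)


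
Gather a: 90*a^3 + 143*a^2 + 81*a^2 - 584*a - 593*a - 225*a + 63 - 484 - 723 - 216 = 90*a^3 + 224*a^2 - 1402*a - 1360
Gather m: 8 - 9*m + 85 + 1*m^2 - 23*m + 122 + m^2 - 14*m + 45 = 2*m^2 - 46*m + 260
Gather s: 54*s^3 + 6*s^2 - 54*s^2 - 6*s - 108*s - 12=54*s^3 - 48*s^2 - 114*s - 12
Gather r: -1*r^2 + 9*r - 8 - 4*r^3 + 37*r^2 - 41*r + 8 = -4*r^3 + 36*r^2 - 32*r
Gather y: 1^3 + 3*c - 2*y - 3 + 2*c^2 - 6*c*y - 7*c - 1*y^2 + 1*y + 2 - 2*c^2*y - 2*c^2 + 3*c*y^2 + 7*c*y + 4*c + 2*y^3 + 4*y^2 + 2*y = 2*y^3 + y^2*(3*c + 3) + y*(-2*c^2 + c + 1)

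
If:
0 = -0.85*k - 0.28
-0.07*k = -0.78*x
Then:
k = -0.33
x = -0.03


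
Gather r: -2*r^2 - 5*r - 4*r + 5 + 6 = -2*r^2 - 9*r + 11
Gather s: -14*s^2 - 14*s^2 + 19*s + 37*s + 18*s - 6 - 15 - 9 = -28*s^2 + 74*s - 30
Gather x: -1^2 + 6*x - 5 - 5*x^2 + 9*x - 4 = -5*x^2 + 15*x - 10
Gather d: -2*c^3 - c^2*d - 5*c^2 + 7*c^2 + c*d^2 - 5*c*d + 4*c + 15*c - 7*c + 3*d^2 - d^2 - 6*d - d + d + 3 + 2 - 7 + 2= -2*c^3 + 2*c^2 + 12*c + d^2*(c + 2) + d*(-c^2 - 5*c - 6)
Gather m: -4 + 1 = -3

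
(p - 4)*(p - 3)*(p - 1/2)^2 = p^4 - 8*p^3 + 77*p^2/4 - 55*p/4 + 3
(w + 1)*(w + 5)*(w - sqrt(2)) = w^3 - sqrt(2)*w^2 + 6*w^2 - 6*sqrt(2)*w + 5*w - 5*sqrt(2)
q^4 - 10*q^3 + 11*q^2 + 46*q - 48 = (q - 8)*(q - 3)*(q - 1)*(q + 2)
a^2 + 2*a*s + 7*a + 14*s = (a + 7)*(a + 2*s)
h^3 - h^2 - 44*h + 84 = (h - 6)*(h - 2)*(h + 7)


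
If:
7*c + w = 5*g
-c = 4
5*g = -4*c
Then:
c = -4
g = 16/5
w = 44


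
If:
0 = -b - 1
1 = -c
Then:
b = -1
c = -1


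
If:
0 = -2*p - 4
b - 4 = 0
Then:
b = 4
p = -2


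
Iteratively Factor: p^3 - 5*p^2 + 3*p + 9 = (p - 3)*(p^2 - 2*p - 3) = (p - 3)*(p + 1)*(p - 3)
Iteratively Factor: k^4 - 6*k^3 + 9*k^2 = (k - 3)*(k^3 - 3*k^2) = k*(k - 3)*(k^2 - 3*k) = k^2*(k - 3)*(k - 3)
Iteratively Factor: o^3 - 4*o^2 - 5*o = (o + 1)*(o^2 - 5*o) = o*(o + 1)*(o - 5)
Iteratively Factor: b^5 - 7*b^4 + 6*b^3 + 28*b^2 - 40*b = (b - 2)*(b^4 - 5*b^3 - 4*b^2 + 20*b) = b*(b - 2)*(b^3 - 5*b^2 - 4*b + 20) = b*(b - 2)*(b + 2)*(b^2 - 7*b + 10) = b*(b - 2)^2*(b + 2)*(b - 5)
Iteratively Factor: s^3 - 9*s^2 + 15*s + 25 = (s - 5)*(s^2 - 4*s - 5) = (s - 5)^2*(s + 1)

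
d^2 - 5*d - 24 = (d - 8)*(d + 3)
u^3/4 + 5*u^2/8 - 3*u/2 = u*(u/4 + 1)*(u - 3/2)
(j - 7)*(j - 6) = j^2 - 13*j + 42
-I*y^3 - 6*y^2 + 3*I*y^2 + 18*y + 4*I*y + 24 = (y - 4)*(y - 6*I)*(-I*y - I)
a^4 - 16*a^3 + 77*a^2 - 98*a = a*(a - 7)^2*(a - 2)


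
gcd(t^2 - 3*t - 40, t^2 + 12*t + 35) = t + 5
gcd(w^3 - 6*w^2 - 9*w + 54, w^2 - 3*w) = w - 3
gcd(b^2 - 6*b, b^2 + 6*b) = b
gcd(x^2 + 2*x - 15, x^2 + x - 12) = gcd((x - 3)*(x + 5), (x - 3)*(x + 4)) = x - 3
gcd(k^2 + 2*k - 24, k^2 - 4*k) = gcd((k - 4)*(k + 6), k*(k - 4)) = k - 4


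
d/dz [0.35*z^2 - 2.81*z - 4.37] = 0.7*z - 2.81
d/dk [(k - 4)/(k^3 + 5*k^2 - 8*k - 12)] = (k^3 + 5*k^2 - 8*k - (k - 4)*(3*k^2 + 10*k - 8) - 12)/(k^3 + 5*k^2 - 8*k - 12)^2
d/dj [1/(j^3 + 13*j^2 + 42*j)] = (-3*j^2 - 26*j - 42)/(j^2*(j^2 + 13*j + 42)^2)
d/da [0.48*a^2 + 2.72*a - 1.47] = 0.96*a + 2.72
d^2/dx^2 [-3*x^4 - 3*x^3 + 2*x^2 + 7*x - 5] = -36*x^2 - 18*x + 4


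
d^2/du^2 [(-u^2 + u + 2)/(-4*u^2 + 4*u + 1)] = 14*(-12*u^2 + 12*u - 5)/(64*u^6 - 192*u^5 + 144*u^4 + 32*u^3 - 36*u^2 - 12*u - 1)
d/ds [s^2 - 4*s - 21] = 2*s - 4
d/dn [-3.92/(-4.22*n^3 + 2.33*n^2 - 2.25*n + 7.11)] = (-49.6272*n^2 + 18.2672*n - 8.82)/(4.22*n^3 - 2.33*n^2 + 2.25*n - 7.11)^2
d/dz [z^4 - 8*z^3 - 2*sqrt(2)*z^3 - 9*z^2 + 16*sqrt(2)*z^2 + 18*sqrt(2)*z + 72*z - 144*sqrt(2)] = 4*z^3 - 24*z^2 - 6*sqrt(2)*z^2 - 18*z + 32*sqrt(2)*z + 18*sqrt(2) + 72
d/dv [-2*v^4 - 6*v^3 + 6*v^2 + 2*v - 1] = -8*v^3 - 18*v^2 + 12*v + 2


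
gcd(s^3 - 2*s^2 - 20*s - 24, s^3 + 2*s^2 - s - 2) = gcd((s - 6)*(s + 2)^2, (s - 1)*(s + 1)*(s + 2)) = s + 2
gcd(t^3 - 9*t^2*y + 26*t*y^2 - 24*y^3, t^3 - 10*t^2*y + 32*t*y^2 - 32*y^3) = t^2 - 6*t*y + 8*y^2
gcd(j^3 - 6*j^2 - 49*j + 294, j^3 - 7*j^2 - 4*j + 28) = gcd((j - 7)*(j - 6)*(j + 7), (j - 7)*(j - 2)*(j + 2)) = j - 7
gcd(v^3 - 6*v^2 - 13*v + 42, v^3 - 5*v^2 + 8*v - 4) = v - 2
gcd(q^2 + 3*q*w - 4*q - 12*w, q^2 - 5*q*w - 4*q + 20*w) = q - 4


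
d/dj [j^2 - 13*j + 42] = 2*j - 13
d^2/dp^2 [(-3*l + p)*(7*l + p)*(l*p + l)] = 2*l*(4*l + 3*p + 1)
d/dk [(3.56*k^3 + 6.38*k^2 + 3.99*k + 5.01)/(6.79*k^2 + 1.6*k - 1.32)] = (24.1724*k^4 + 11.392*k^3 - 30.9817*k^2 - 84.879*k - 13.2828)/(46.1041*k^4 + 21.728*k^3 - 15.3656*k^2 - 4.224*k + 1.7424)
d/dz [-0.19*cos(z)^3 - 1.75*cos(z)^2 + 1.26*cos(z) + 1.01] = (0.57*cos(z)^2 + 3.5*cos(z) - 1.26)*sin(z)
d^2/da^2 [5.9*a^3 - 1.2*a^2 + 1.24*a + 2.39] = 35.4*a - 2.4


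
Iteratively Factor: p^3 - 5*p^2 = (p)*(p^2 - 5*p) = p*(p - 5)*(p)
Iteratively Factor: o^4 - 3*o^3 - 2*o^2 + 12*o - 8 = (o - 2)*(o^3 - o^2 - 4*o + 4) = (o - 2)*(o - 1)*(o^2 - 4) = (o - 2)*(o - 1)*(o + 2)*(o - 2)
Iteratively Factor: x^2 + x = (x)*(x + 1)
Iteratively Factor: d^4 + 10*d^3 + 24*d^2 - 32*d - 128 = (d - 2)*(d^3 + 12*d^2 + 48*d + 64) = (d - 2)*(d + 4)*(d^2 + 8*d + 16) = (d - 2)*(d + 4)^2*(d + 4)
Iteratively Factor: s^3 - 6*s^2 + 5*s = (s - 1)*(s^2 - 5*s) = (s - 5)*(s - 1)*(s)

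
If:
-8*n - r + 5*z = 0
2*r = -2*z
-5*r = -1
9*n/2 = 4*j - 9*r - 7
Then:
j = 65/32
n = -3/20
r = 1/5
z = -1/5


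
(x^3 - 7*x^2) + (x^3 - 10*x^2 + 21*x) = 2*x^3 - 17*x^2 + 21*x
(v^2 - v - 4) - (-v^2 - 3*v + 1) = 2*v^2 + 2*v - 5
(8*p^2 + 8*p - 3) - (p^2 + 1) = 7*p^2 + 8*p - 4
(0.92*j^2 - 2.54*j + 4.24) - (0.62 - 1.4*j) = 0.92*j^2 - 1.14*j + 3.62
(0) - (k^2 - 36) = 36 - k^2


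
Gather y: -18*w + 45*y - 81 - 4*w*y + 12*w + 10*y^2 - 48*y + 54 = -6*w + 10*y^2 + y*(-4*w - 3) - 27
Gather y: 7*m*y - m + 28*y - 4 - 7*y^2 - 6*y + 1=-m - 7*y^2 + y*(7*m + 22) - 3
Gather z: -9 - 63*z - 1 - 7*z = -70*z - 10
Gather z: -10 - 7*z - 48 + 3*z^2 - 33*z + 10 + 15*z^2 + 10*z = 18*z^2 - 30*z - 48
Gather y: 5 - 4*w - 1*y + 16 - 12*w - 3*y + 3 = -16*w - 4*y + 24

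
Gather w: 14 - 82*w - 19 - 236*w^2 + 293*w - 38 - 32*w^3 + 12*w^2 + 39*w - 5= -32*w^3 - 224*w^2 + 250*w - 48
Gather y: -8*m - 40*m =-48*m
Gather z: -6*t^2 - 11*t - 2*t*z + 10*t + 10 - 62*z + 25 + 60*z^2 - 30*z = -6*t^2 - t + 60*z^2 + z*(-2*t - 92) + 35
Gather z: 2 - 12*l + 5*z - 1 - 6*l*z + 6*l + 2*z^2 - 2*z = -6*l + 2*z^2 + z*(3 - 6*l) + 1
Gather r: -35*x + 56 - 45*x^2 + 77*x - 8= -45*x^2 + 42*x + 48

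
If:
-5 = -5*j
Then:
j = 1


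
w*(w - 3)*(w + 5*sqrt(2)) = w^3 - 3*w^2 + 5*sqrt(2)*w^2 - 15*sqrt(2)*w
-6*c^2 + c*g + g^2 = (-2*c + g)*(3*c + g)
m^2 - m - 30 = (m - 6)*(m + 5)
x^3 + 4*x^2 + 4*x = x*(x + 2)^2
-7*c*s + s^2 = s*(-7*c + s)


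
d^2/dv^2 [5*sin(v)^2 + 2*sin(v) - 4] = -2*sin(v) + 10*cos(2*v)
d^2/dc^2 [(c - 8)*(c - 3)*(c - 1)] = 6*c - 24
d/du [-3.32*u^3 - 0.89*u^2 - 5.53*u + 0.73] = -9.96*u^2 - 1.78*u - 5.53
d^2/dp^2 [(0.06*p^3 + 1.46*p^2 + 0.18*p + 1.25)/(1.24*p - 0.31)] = (0.184512*p^3 - 0.138383999999997*p^2 + 0.0345959999999998*p + 4.262996)/(1.906624*p^3 - 1.429968*p^2 + 0.357492*p - 0.029791)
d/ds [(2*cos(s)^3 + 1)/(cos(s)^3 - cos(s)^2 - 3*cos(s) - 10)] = (-(3*sin(s)^2 + 2*cos(s))*(2*cos(s)^3 + 1) + 6*(-cos(s)^3 + cos(s)^2 + 3*cos(s) + 10)*cos(s)^2)*sin(s)/(-cos(s)^3 + cos(s)^2 + 3*cos(s) + 10)^2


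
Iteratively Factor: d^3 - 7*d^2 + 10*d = (d - 5)*(d^2 - 2*d) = (d - 5)*(d - 2)*(d)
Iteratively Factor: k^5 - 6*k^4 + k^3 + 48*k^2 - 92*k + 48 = (k - 2)*(k^4 - 4*k^3 - 7*k^2 + 34*k - 24) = (k - 4)*(k - 2)*(k^3 - 7*k + 6) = (k - 4)*(k - 2)*(k + 3)*(k^2 - 3*k + 2) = (k - 4)*(k - 2)^2*(k + 3)*(k - 1)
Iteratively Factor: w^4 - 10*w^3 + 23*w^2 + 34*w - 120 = (w - 3)*(w^3 - 7*w^2 + 2*w + 40) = (w - 4)*(w - 3)*(w^2 - 3*w - 10) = (w - 4)*(w - 3)*(w + 2)*(w - 5)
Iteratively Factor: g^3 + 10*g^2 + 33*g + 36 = (g + 3)*(g^2 + 7*g + 12) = (g + 3)^2*(g + 4)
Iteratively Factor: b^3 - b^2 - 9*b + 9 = (b - 3)*(b^2 + 2*b - 3) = (b - 3)*(b + 3)*(b - 1)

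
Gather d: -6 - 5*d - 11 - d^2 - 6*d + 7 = -d^2 - 11*d - 10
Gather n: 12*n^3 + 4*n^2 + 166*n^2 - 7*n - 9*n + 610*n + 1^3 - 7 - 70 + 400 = 12*n^3 + 170*n^2 + 594*n + 324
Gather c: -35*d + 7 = 7 - 35*d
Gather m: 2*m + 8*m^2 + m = 8*m^2 + 3*m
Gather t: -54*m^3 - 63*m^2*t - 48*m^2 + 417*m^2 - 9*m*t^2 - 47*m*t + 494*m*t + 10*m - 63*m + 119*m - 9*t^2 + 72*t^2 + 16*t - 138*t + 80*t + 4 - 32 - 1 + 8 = -54*m^3 + 369*m^2 + 66*m + t^2*(63 - 9*m) + t*(-63*m^2 + 447*m - 42) - 21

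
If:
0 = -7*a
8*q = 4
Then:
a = 0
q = 1/2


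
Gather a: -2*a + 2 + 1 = 3 - 2*a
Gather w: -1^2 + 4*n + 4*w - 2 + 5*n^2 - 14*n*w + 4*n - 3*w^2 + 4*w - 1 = 5*n^2 + 8*n - 3*w^2 + w*(8 - 14*n) - 4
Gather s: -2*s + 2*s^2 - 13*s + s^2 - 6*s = 3*s^2 - 21*s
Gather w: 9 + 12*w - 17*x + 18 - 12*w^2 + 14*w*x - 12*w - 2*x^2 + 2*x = -12*w^2 + 14*w*x - 2*x^2 - 15*x + 27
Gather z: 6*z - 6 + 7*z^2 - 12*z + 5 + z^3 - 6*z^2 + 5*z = z^3 + z^2 - z - 1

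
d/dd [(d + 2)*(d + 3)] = 2*d + 5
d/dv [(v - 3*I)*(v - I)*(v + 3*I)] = 3*v^2 - 2*I*v + 9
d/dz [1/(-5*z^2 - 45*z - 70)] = (2*z + 9)/(5*(z^2 + 9*z + 14)^2)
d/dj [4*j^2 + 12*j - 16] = 8*j + 12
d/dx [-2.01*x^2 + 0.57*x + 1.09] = 0.57 - 4.02*x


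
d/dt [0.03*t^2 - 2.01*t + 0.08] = 0.06*t - 2.01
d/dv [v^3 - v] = 3*v^2 - 1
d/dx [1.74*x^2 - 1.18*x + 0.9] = 3.48*x - 1.18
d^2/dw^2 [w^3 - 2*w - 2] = 6*w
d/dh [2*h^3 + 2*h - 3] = 6*h^2 + 2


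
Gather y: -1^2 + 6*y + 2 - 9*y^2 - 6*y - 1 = -9*y^2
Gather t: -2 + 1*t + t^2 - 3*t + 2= t^2 - 2*t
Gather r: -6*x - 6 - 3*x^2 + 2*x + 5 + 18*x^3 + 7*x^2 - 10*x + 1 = 18*x^3 + 4*x^2 - 14*x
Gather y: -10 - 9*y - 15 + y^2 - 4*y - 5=y^2 - 13*y - 30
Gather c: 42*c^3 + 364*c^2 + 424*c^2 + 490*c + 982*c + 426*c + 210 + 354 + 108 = 42*c^3 + 788*c^2 + 1898*c + 672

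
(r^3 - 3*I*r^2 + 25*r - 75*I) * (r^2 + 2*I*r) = r^5 - I*r^4 + 31*r^3 - 25*I*r^2 + 150*r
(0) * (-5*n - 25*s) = 0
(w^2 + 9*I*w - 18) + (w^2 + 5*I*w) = 2*w^2 + 14*I*w - 18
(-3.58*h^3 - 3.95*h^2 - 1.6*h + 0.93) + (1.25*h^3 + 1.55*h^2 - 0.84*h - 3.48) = -2.33*h^3 - 2.4*h^2 - 2.44*h - 2.55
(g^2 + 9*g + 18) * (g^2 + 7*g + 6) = g^4 + 16*g^3 + 87*g^2 + 180*g + 108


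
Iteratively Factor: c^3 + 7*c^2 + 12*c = (c)*(c^2 + 7*c + 12) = c*(c + 4)*(c + 3)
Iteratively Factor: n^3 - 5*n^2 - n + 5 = (n + 1)*(n^2 - 6*n + 5) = (n - 1)*(n + 1)*(n - 5)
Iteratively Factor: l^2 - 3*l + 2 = (l - 1)*(l - 2)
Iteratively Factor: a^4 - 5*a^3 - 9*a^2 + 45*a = (a)*(a^3 - 5*a^2 - 9*a + 45) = a*(a + 3)*(a^2 - 8*a + 15) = a*(a - 3)*(a + 3)*(a - 5)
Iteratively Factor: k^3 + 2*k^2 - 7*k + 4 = (k - 1)*(k^2 + 3*k - 4) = (k - 1)*(k + 4)*(k - 1)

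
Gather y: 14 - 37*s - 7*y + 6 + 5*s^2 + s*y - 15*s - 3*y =5*s^2 - 52*s + y*(s - 10) + 20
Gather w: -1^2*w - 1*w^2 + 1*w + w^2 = 0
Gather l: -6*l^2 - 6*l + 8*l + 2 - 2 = -6*l^2 + 2*l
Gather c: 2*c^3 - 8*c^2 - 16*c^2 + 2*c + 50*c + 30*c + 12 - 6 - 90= 2*c^3 - 24*c^2 + 82*c - 84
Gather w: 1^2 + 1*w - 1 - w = 0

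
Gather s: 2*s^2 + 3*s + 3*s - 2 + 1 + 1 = 2*s^2 + 6*s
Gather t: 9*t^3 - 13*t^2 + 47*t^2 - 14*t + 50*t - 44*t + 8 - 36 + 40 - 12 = 9*t^3 + 34*t^2 - 8*t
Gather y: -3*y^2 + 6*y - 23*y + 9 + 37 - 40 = -3*y^2 - 17*y + 6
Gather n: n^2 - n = n^2 - n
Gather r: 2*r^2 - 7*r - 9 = 2*r^2 - 7*r - 9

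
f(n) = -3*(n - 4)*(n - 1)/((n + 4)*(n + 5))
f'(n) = 3*(n - 4)*(n - 1)/((n + 4)*(n + 5)^2) + 3*(n - 4)*(n - 1)/((n + 4)^2*(n + 5)) - 3*(n - 4)/((n + 4)*(n + 5)) - 3*(n - 1)/((n + 4)*(n + 5))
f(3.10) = 0.10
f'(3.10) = -0.09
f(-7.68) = -30.84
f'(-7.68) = -13.69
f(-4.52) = 565.27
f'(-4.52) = -259.34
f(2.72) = 0.13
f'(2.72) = -0.06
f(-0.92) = -2.26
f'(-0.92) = 2.92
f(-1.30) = -3.66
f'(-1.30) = 4.63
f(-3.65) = -225.86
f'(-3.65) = 890.70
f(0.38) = -0.29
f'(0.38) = 0.66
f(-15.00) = -8.29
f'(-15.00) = -0.63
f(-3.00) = -42.00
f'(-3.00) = 79.50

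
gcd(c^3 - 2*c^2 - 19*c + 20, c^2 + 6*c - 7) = c - 1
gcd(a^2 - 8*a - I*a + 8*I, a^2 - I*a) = a - I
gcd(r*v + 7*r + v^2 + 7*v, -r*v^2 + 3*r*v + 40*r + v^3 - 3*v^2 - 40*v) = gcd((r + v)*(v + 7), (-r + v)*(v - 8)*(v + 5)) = 1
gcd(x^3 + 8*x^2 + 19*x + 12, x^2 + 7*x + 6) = x + 1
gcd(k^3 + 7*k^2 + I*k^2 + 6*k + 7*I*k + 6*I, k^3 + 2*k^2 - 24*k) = k + 6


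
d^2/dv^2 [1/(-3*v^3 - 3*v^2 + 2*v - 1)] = 2*(3*(3*v + 1)*(3*v^3 + 3*v^2 - 2*v + 1) - (9*v^2 + 6*v - 2)^2)/(3*v^3 + 3*v^2 - 2*v + 1)^3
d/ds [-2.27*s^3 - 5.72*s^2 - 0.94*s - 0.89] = -6.81*s^2 - 11.44*s - 0.94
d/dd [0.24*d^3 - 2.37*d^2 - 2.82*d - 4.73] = 0.72*d^2 - 4.74*d - 2.82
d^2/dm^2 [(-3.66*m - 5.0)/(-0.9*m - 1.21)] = (8.88178419700125e-16*m + 0.128520000000002)/(0.9*m + 1.21)^3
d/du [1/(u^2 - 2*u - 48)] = 2*(1 - u)/(-u^2 + 2*u + 48)^2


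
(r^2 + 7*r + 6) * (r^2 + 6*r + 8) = r^4 + 13*r^3 + 56*r^2 + 92*r + 48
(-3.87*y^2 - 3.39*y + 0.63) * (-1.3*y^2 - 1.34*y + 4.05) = 5.031*y^4 + 9.5928*y^3 - 11.9499*y^2 - 14.5737*y + 2.5515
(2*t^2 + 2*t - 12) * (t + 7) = 2*t^3 + 16*t^2 + 2*t - 84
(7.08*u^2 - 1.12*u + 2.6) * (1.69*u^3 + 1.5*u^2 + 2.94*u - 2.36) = 11.9652*u^5 + 8.7272*u^4 + 23.5292*u^3 - 16.1016*u^2 + 10.2872*u - 6.136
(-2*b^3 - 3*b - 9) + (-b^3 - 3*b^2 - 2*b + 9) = -3*b^3 - 3*b^2 - 5*b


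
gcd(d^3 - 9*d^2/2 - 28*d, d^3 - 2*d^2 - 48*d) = d^2 - 8*d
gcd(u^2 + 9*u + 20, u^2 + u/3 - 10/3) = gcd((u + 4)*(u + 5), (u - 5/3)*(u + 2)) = 1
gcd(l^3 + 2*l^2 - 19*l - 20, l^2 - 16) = l - 4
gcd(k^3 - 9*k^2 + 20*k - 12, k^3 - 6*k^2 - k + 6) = k^2 - 7*k + 6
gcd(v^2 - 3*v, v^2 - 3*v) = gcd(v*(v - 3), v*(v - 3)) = v^2 - 3*v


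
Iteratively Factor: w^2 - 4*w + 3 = (w - 1)*(w - 3)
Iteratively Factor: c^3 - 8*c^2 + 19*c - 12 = (c - 1)*(c^2 - 7*c + 12) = (c - 4)*(c - 1)*(c - 3)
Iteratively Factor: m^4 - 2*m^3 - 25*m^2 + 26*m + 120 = (m - 3)*(m^3 + m^2 - 22*m - 40) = (m - 3)*(m + 2)*(m^2 - m - 20) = (m - 3)*(m + 2)*(m + 4)*(m - 5)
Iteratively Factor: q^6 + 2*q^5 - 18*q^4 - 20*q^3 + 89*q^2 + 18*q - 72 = (q - 3)*(q^5 + 5*q^4 - 3*q^3 - 29*q^2 + 2*q + 24) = (q - 3)*(q + 3)*(q^4 + 2*q^3 - 9*q^2 - 2*q + 8) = (q - 3)*(q - 1)*(q + 3)*(q^3 + 3*q^2 - 6*q - 8) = (q - 3)*(q - 2)*(q - 1)*(q + 3)*(q^2 + 5*q + 4) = (q - 3)*(q - 2)*(q - 1)*(q + 1)*(q + 3)*(q + 4)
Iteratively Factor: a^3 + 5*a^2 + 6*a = (a + 2)*(a^2 + 3*a) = (a + 2)*(a + 3)*(a)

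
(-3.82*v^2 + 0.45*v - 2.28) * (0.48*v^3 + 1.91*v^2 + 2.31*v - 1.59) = -1.8336*v^5 - 7.0802*v^4 - 9.0591*v^3 + 2.7585*v^2 - 5.9823*v + 3.6252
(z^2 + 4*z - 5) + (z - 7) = z^2 + 5*z - 12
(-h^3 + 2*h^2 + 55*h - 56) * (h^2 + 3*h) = -h^5 - h^4 + 61*h^3 + 109*h^2 - 168*h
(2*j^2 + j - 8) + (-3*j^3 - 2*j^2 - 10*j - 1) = -3*j^3 - 9*j - 9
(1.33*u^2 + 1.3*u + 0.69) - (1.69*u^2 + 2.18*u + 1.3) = -0.36*u^2 - 0.88*u - 0.61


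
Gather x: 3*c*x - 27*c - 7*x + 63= -27*c + x*(3*c - 7) + 63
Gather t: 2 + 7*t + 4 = 7*t + 6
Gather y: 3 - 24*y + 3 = 6 - 24*y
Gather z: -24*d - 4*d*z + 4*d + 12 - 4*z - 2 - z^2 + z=-20*d - z^2 + z*(-4*d - 3) + 10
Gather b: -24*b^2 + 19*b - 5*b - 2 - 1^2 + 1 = -24*b^2 + 14*b - 2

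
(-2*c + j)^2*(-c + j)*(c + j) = -4*c^4 + 4*c^3*j + 3*c^2*j^2 - 4*c*j^3 + j^4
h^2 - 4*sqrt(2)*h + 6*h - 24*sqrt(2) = (h + 6)*(h - 4*sqrt(2))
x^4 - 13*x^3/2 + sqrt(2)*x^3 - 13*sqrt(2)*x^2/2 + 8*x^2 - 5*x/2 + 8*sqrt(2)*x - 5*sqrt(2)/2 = (x - 5)*(x - 1)*(x - 1/2)*(x + sqrt(2))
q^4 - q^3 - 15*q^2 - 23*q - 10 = (q - 5)*(q + 1)^2*(q + 2)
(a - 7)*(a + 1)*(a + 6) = a^3 - 43*a - 42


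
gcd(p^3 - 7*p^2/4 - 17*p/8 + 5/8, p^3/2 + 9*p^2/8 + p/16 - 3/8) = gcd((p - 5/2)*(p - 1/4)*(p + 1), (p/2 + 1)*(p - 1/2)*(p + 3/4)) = 1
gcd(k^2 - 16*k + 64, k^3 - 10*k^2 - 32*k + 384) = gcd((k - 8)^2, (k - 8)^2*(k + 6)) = k^2 - 16*k + 64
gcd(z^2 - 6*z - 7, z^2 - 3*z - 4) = z + 1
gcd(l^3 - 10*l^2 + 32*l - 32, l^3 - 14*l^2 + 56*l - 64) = l^2 - 6*l + 8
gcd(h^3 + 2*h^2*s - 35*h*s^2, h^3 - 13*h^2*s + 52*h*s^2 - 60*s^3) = -h + 5*s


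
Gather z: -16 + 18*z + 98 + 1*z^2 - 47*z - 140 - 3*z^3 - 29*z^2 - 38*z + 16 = -3*z^3 - 28*z^2 - 67*z - 42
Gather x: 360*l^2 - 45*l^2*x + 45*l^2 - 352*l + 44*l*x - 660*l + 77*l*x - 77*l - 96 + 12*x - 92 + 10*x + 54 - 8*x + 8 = 405*l^2 - 1089*l + x*(-45*l^2 + 121*l + 14) - 126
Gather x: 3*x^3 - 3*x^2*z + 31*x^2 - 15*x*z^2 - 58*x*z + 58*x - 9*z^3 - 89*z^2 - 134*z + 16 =3*x^3 + x^2*(31 - 3*z) + x*(-15*z^2 - 58*z + 58) - 9*z^3 - 89*z^2 - 134*z + 16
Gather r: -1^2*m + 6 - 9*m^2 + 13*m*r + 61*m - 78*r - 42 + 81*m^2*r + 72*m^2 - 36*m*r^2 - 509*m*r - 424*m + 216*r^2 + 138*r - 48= 63*m^2 - 364*m + r^2*(216 - 36*m) + r*(81*m^2 - 496*m + 60) - 84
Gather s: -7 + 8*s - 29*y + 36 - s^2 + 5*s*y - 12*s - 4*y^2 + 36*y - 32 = -s^2 + s*(5*y - 4) - 4*y^2 + 7*y - 3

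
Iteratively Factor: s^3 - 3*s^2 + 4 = (s + 1)*(s^2 - 4*s + 4) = (s - 2)*(s + 1)*(s - 2)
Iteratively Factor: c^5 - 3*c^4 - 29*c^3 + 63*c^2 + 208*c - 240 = (c - 4)*(c^4 + c^3 - 25*c^2 - 37*c + 60) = (c - 5)*(c - 4)*(c^3 + 6*c^2 + 5*c - 12) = (c - 5)*(c - 4)*(c + 3)*(c^2 + 3*c - 4) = (c - 5)*(c - 4)*(c - 1)*(c + 3)*(c + 4)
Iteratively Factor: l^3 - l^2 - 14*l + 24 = (l - 3)*(l^2 + 2*l - 8) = (l - 3)*(l + 4)*(l - 2)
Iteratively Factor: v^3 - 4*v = (v)*(v^2 - 4) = v*(v + 2)*(v - 2)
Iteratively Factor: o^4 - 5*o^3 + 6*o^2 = (o - 3)*(o^3 - 2*o^2) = (o - 3)*(o - 2)*(o^2) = o*(o - 3)*(o - 2)*(o)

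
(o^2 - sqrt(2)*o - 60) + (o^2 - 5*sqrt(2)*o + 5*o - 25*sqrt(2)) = 2*o^2 - 6*sqrt(2)*o + 5*o - 60 - 25*sqrt(2)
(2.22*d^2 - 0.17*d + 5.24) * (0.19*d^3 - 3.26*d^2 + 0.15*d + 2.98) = 0.4218*d^5 - 7.2695*d^4 + 1.8828*d^3 - 10.4923*d^2 + 0.2794*d + 15.6152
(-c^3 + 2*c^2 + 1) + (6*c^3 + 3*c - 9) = 5*c^3 + 2*c^2 + 3*c - 8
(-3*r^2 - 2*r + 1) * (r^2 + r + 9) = -3*r^4 - 5*r^3 - 28*r^2 - 17*r + 9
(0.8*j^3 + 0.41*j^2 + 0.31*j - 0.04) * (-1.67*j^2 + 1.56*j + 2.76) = -1.336*j^5 + 0.5633*j^4 + 2.3299*j^3 + 1.682*j^2 + 0.7932*j - 0.1104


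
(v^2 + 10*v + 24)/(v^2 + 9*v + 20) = (v + 6)/(v + 5)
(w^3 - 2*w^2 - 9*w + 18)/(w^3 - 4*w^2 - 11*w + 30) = (w - 3)/(w - 5)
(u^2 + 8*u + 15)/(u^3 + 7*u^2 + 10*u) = (u + 3)/(u*(u + 2))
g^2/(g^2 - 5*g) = g/(g - 5)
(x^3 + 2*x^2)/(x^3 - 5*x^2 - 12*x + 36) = x^2*(x + 2)/(x^3 - 5*x^2 - 12*x + 36)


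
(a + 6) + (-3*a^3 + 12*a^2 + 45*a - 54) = -3*a^3 + 12*a^2 + 46*a - 48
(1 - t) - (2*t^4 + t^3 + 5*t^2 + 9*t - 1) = -2*t^4 - t^3 - 5*t^2 - 10*t + 2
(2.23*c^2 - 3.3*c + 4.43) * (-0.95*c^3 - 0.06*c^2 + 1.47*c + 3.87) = -2.1185*c^5 + 3.0012*c^4 - 0.7324*c^3 + 3.5133*c^2 - 6.2589*c + 17.1441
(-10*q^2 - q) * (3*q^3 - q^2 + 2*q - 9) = -30*q^5 + 7*q^4 - 19*q^3 + 88*q^2 + 9*q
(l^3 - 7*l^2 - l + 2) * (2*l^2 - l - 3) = 2*l^5 - 15*l^4 + 2*l^3 + 26*l^2 + l - 6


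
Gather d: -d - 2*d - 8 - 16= -3*d - 24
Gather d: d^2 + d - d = d^2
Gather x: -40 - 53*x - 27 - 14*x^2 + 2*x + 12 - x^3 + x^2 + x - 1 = -x^3 - 13*x^2 - 50*x - 56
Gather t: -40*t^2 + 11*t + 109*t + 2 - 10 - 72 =-40*t^2 + 120*t - 80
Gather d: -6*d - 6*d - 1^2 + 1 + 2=2 - 12*d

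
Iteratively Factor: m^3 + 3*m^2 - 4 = (m + 2)*(m^2 + m - 2) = (m - 1)*(m + 2)*(m + 2)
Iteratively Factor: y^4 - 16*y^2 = (y)*(y^3 - 16*y) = y^2*(y^2 - 16) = y^2*(y + 4)*(y - 4)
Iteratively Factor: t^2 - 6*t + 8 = (t - 2)*(t - 4)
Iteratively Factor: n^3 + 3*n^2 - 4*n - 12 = (n + 2)*(n^2 + n - 6) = (n - 2)*(n + 2)*(n + 3)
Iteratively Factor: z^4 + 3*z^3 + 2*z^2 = (z)*(z^3 + 3*z^2 + 2*z) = z*(z + 1)*(z^2 + 2*z) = z*(z + 1)*(z + 2)*(z)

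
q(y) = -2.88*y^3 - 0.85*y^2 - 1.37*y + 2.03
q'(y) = -8.64*y^2 - 1.7*y - 1.37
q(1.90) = -23.40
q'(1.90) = -35.79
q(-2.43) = 41.66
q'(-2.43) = -48.26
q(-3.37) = 107.22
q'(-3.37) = -93.76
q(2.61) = -58.54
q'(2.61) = -64.66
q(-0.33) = 2.49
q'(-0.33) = -1.75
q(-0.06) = 2.11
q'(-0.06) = -1.30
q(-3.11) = 84.70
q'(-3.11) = -79.65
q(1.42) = -9.88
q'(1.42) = -21.21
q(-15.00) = 9551.33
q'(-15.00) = -1919.87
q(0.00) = 2.03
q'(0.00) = -1.37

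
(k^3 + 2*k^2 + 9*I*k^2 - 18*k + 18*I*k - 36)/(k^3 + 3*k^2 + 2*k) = (k^2 + 9*I*k - 18)/(k*(k + 1))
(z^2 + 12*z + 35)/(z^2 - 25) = (z + 7)/(z - 5)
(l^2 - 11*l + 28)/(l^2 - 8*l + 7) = (l - 4)/(l - 1)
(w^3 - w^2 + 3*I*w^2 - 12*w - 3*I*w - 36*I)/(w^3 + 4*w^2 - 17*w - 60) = (w + 3*I)/(w + 5)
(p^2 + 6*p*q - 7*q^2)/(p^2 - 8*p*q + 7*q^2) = (p + 7*q)/(p - 7*q)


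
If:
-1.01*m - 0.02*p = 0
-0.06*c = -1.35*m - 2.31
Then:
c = 38.5 - 0.445544554455446*p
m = -0.0198019801980198*p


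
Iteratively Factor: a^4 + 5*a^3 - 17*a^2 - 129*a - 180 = (a + 3)*(a^3 + 2*a^2 - 23*a - 60) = (a - 5)*(a + 3)*(a^2 + 7*a + 12) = (a - 5)*(a + 3)^2*(a + 4)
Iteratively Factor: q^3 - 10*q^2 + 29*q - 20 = (q - 4)*(q^2 - 6*q + 5) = (q - 5)*(q - 4)*(q - 1)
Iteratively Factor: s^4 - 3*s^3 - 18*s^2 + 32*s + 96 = (s + 2)*(s^3 - 5*s^2 - 8*s + 48) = (s + 2)*(s + 3)*(s^2 - 8*s + 16) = (s - 4)*(s + 2)*(s + 3)*(s - 4)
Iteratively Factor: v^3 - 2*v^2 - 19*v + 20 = (v - 5)*(v^2 + 3*v - 4) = (v - 5)*(v + 4)*(v - 1)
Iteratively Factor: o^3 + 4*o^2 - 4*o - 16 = (o + 2)*(o^2 + 2*o - 8) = (o + 2)*(o + 4)*(o - 2)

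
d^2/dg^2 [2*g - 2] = 0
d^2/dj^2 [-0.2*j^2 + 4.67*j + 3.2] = -0.400000000000000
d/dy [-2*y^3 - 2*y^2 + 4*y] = -6*y^2 - 4*y + 4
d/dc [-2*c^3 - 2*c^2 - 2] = 2*c*(-3*c - 2)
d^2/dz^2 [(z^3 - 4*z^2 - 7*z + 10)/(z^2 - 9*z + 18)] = 40*(z^3 - 12*z^2 + 54*z - 90)/(z^6 - 27*z^5 + 297*z^4 - 1701*z^3 + 5346*z^2 - 8748*z + 5832)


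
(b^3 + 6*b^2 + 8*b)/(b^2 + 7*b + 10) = b*(b + 4)/(b + 5)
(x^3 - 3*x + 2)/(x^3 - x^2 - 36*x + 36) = (x^2 + x - 2)/(x^2 - 36)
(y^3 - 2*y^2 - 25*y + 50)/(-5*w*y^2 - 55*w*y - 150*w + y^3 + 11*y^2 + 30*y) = (y^2 - 7*y + 10)/(-5*w*y - 30*w + y^2 + 6*y)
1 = 1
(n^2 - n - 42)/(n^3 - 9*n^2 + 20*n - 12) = (n^2 - n - 42)/(n^3 - 9*n^2 + 20*n - 12)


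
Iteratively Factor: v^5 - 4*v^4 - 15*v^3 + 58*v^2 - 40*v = (v + 4)*(v^4 - 8*v^3 + 17*v^2 - 10*v) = v*(v + 4)*(v^3 - 8*v^2 + 17*v - 10) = v*(v - 1)*(v + 4)*(v^2 - 7*v + 10) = v*(v - 2)*(v - 1)*(v + 4)*(v - 5)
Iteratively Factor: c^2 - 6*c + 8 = (c - 4)*(c - 2)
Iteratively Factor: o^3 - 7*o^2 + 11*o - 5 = (o - 5)*(o^2 - 2*o + 1) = (o - 5)*(o - 1)*(o - 1)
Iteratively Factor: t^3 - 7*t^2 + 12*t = (t)*(t^2 - 7*t + 12) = t*(t - 4)*(t - 3)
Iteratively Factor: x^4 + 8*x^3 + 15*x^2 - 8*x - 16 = (x + 1)*(x^3 + 7*x^2 + 8*x - 16) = (x - 1)*(x + 1)*(x^2 + 8*x + 16) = (x - 1)*(x + 1)*(x + 4)*(x + 4)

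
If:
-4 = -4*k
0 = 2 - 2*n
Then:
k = 1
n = 1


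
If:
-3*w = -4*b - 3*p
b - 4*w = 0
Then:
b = 4*w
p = -13*w/3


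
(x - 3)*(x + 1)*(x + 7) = x^3 + 5*x^2 - 17*x - 21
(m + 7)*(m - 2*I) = m^2 + 7*m - 2*I*m - 14*I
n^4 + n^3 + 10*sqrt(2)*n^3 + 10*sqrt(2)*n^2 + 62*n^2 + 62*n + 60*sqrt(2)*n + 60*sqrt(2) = (n + 1)*(n + 2*sqrt(2))*(n + 3*sqrt(2))*(n + 5*sqrt(2))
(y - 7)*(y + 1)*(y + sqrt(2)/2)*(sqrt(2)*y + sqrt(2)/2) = sqrt(2)*y^4 - 11*sqrt(2)*y^3/2 + y^3 - 10*sqrt(2)*y^2 - 11*y^2/2 - 10*y - 7*sqrt(2)*y/2 - 7/2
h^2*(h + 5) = h^3 + 5*h^2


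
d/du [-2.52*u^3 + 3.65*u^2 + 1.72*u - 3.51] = -7.56*u^2 + 7.3*u + 1.72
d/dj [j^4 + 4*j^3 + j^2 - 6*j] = 4*j^3 + 12*j^2 + 2*j - 6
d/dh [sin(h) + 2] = cos(h)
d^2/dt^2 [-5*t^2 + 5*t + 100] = -10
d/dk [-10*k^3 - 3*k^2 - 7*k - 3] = -30*k^2 - 6*k - 7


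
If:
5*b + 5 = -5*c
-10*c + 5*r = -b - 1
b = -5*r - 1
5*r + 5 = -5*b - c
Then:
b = -1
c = 0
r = 0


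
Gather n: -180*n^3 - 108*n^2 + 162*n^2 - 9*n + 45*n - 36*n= -180*n^3 + 54*n^2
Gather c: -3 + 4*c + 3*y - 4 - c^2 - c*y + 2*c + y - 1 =-c^2 + c*(6 - y) + 4*y - 8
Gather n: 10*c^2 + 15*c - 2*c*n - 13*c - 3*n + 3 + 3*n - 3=10*c^2 - 2*c*n + 2*c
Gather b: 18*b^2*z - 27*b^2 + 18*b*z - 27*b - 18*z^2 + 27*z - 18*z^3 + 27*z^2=b^2*(18*z - 27) + b*(18*z - 27) - 18*z^3 + 9*z^2 + 27*z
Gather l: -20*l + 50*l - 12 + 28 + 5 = 30*l + 21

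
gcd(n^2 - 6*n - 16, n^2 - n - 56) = n - 8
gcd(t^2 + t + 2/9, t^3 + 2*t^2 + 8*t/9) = t + 2/3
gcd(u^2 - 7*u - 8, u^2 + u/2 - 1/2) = u + 1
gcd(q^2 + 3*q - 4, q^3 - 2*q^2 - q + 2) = q - 1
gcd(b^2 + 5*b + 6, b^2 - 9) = b + 3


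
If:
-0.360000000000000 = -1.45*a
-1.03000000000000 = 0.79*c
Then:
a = 0.25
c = -1.30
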